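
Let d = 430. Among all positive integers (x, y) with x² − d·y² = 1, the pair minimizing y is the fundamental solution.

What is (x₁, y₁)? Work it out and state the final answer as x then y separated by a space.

√430 → a₀=20, period (1,2,1,3,1,…,2,1,40); ℓ=14 even so k=13
a_0=20:  p_0=20·1+0=20,  q_0=20·0+1=1
…
a_3=1:  p_3=1·62+21=83,  q_3=1·3+1=4
…
a_5=1:  p_5=1·311+83=394,  q_5=1·15+4=19
a_6=6:  p_6=6·394+311=2675,  q_6=6·19+15=129
…
a_10=3:  p_10=3·155233+133439=599138,  q_10=3·7486+6435=28893
…
a_12=2:  p_12=2·754371+599138=2107880,  q_12=2·36379+28893=101651
a_13=1:  p_13=1·2107880+754371=2862251,  q_13=1·101651+36379=138030
(x₁, y₁) = (2862251, 138030);  2862251² − 430·138030² = 1 ✓

2862251 138030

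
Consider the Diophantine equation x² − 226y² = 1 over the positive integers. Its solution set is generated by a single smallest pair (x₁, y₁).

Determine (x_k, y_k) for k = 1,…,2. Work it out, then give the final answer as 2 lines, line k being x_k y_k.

√226 → a₀=15, period (30); ℓ=1 odd so k=1
step 0: (15, 1)  from 15·(1,0) + (0,1)
step 1: (451, 30)  from 30·(15,1) + (1,0)
(x₁, y₁) = (451, 30);  451² − 226·30² = 1 ✓
k=2:  x_2 = 451·451+226·30·30 = 406801,  y_2 = 451·30+30·451 = 27060

451 30
406801 27060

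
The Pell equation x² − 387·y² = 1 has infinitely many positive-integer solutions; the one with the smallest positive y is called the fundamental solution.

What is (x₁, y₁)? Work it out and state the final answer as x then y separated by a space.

3482 177

[19; 1,2,19,2,1,38] for √387; ℓ=6 ⇒ convergent index 5
i=0: a=19 ⇒ p=19, q=1
i=1: a=1 ⇒ p=20, q=1
…
i=3: a=19 ⇒ p=1141, q=58
i=4: a=2 ⇒ p=2341, q=119
i=5: a=1 ⇒ p=3482, q=177
fundamental: x₁=3482, y₁=177  (since 12124324 − 387·31329 = 1)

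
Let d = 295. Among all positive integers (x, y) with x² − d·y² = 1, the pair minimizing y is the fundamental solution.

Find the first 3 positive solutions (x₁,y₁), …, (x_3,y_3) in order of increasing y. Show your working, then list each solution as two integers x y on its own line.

√295 = [17; 5,1,2,3,2,6,2,3,2,1,5,34, …], period ℓ=12 (even) → k=11
k=0  a_k=17  p_k/q_k = 17/1
…
k=4  a_k=3  p_k/q_k = 979/57
k=5  a_k=2  p_k/q_k = 2250/131
k=6  a_k=6  p_k/q_k = 14479/843
…
k=8  a_k=3  p_k/q_k = 108103/6294
…
k=10  a_k=1  p_k/q_k = 355517/20699
k=11  a_k=5  p_k/q_k = 2024999/117900
(x₁, y₁) = (2024999, 117900);  2024999² − 295·117900² = 1 ✓
k=2:  x_2 = 2024999·2024999+295·117900·117900 = 8201241900001,  y_2 = 2024999·117900+117900·2024999 = 477494764200
k=3:  x_3 = 2024999·8201241900001+295·117900·477494764200 = 33215013292518224999,  y_3 = 2024999·477494764200+117900·8201241900001 = 1933852840020353700

2024999 117900
8201241900001 477494764200
33215013292518224999 1933852840020353700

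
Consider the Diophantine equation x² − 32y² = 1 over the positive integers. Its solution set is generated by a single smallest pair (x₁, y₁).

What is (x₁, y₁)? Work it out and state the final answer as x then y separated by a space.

d=32: √d = [5; 1,1,1,10] (ℓ=4, even), read p_3/q_3
step 0: (5, 1)  from 5·(1,0) + (0,1)
…
step 2: (11, 2)  from 1·(6,1) + (5,1)
step 3: (17, 3)  from 1·(11,2) + (6,1)
(x₁, y₁) = (17, 3);  17² − 32·3² = 1 ✓

17 3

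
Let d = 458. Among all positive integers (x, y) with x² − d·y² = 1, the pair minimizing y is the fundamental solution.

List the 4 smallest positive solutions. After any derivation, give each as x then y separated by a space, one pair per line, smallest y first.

22899 1070
1048728401 49003860
48029663286099 2244278779210
2199662518128033601 102783479481255720

√458 → a₀=21, period (2,2,42); ℓ=3 odd so k=5
i=0: a=21 ⇒ p=21, q=1
…
i=4: a=2 ⇒ p=9181, q=429
i=5: a=2 ⇒ p=22899, q=1070
→ (22899, 1070).  Check: 22899²=524364201, 458·1070²=524364200, difference 1.
(22899+1070√458)^2 = 1048728401 + 49003860√458
(22899+1070√458)^3 = 48029663286099 + 2244278779210√458
(22899+1070√458)^4 = 2199662518128033601 + 102783479481255720√458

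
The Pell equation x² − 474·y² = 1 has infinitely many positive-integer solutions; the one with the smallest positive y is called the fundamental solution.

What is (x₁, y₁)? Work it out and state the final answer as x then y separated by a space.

√474 = [21; 1,3,2,1,1,…,3,1,42, …], period ℓ=14 (even) → k=13
k=0  a_k=21  p_k/q_k = 21/1
…
k=2  a_k=3  p_k/q_k = 87/4
k=3  a_k=2  p_k/q_k = 196/9
…
k=7  a_k=6  p_k/q_k = 5051/232
k=8  a_k=1  p_k/q_k = 5813/267
…
k=10  a_k=1  p_k/q_k = 16677/766
…
k=12  a_k=3  p_k/q_k = 149331/6859
k=13  a_k=1  p_k/q_k = 193549/8890
→ (193549, 8890).  Check: 193549²=37461215401, 474·8890²=37461215400, difference 1.

193549 8890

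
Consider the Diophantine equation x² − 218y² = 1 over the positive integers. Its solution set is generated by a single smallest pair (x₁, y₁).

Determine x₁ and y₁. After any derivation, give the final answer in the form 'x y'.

126003 8534

[14; 1,3,3,1,28] for √218; ℓ=5 ⇒ convergent index 9
step 0: (14, 1)  from 14·(1,0) + (0,1)
…
step 2: (59, 4)  from 3·(15,1) + (14,1)
step 3: (192, 13)  from 3·(59,4) + (15,1)
step 4: (251, 17)  from 1·(192,13) + (59,4)
…
step 7: (29633, 2007)  from 3·(7471,506) + (7220,489)
step 8: (96370, 6527)  from 3·(29633,2007) + (7471,506)
step 9: (126003, 8534)  from 1·(96370,6527) + (29633,2007)
fundamental: x₁=126003, y₁=8534  (since 15876756009 − 218·72829156 = 1)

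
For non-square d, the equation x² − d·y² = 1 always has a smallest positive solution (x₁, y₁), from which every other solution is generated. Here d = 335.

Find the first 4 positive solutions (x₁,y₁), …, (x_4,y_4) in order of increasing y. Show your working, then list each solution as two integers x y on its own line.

604 33
729631 39864
881393644 48155679
1064722792321 58172020368

d=335: √d = [18; 3,3,3,36] (ℓ=4, even), read p_3/q_3
k=0  a_k=18  p_k/q_k = 18/1
…
k=2  a_k=3  p_k/q_k = 183/10
k=3  a_k=3  p_k/q_k = 604/33
→ (604, 33).  Check: 604²=364816, 335·33²=364815, difference 1.
n=2: (604,33)∘(604,33) = (604·604+335·33·33, 604·33+33·604) = (729631,39864)
n=3: (729631,39864)∘(604,33) = (604·729631+335·33·39864, 604·39864+33·729631) = (881393644,48155679)
n=4: (881393644,48155679)∘(604,33) = (604·881393644+335·33·48155679, 604·48155679+33·881393644) = (1064722792321,58172020368)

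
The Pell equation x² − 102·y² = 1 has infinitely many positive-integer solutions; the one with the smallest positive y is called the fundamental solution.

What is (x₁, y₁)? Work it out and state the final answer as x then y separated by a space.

√102 = [10; 10,20, …], period ℓ=2 (even) → k=1
i=0: a=10 ⇒ p=10, q=1
i=1: a=10 ⇒ p=101, q=10
fundamental: x₁=101, y₁=10  (since 10201 − 102·100 = 1)

101 10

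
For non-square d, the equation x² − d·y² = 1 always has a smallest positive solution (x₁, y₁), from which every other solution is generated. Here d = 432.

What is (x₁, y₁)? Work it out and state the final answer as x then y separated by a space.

1351 65

√432 = [20; 1,3,1,1,1,3,1,40, …], period ℓ=8 (even) → k=7
k=0  a_k=20  p_k/q_k = 20/1
k=1  a_k=1  p_k/q_k = 21/1
k=2  a_k=3  p_k/q_k = 83/4
k=3  a_k=1  p_k/q_k = 104/5
k=4  a_k=1  p_k/q_k = 187/9
k=5  a_k=1  p_k/q_k = 291/14
k=6  a_k=3  p_k/q_k = 1060/51
k=7  a_k=1  p_k/q_k = 1351/65
fundamental: x₁=1351, y₁=65  (since 1825201 − 432·4225 = 1)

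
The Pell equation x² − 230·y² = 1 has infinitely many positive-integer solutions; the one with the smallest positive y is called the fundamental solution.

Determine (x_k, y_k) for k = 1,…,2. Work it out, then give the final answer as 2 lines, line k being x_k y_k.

√230 → a₀=15, period (6,30); ℓ=2 even so k=1
i=0: a=15 ⇒ p=15, q=1
i=1: a=6 ⇒ p=91, q=6
→ (91, 6).  Check: 91²=8281, 230·6²=8280, difference 1.
(91+6√230)^2 = 16561 + 1092√230

91 6
16561 1092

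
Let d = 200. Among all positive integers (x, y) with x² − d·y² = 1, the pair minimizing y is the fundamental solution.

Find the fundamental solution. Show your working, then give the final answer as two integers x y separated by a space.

√200 = [14; 7,28, …], period ℓ=2 (even) → k=1
k=0  a_k=14  p_k/q_k = 14/1
k=1  a_k=7  p_k/q_k = 99/7
fundamental: x₁=99, y₁=7  (since 9801 − 200·49 = 1)

99 7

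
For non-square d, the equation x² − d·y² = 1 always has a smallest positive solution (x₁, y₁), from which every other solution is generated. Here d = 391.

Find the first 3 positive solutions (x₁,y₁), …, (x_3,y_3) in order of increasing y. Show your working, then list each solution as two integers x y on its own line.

7338680 371133
107712448284799 5447252648880
1580934379957370111960 79951288138564985667

√391 = [19; 1,3,2,2,1,…,3,1,38, …], period ℓ=16 (even) → k=15
i=0: a=19 ⇒ p=19, q=1
i=1: a=1 ⇒ p=20, q=1
i=2: a=3 ⇒ p=79, q=4
i=3: a=2 ⇒ p=178, q=9
i=4: a=2 ⇒ p=435, q=22
i=5: a=1 ⇒ p=613, q=31
i=6: a=1 ⇒ p=1048, q=53
…
i=8: a=19 ⇒ p=52519, q=2656
…
i=10: a=1 ⇒ p=160266, q=8105
…
i=12: a=2 ⇒ p=696292, q=35213
i=13: a=2 ⇒ p=1660597, q=83980
i=14: a=3 ⇒ p=5678083, q=287153
i=15: a=1 ⇒ p=7338680, q=371133
→ (7338680, 371133).  Check: 7338680²=53856224142400, 391·371133²=53856224142399, difference 1.
(x_2, y_2) = (7338680·7338680 + 391·371133·371133, 7338680·371133 + 371133·7338680) = (107712448284799, 5447252648880)
(x_3, y_3) = (7338680·107712448284799 + 391·371133·5447252648880, 7338680·5447252648880 + 371133·107712448284799) = (1580934379957370111960, 79951288138564985667)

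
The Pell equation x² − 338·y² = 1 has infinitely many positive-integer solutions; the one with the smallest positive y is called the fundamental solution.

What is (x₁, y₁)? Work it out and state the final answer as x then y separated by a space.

√338 → a₀=18, period (2,1,1,2,36); ℓ=5 odd so k=9
step 0: (18, 1)  from 18·(1,0) + (0,1)
step 1: (37, 2)  from 2·(18,1) + (1,0)
…
step 5: (8696, 473)  from 36·(239,13) + (92,5)
…
step 8: (43958, 2391)  from 1·(26327,1432) + (17631,959)
step 9: (114243, 6214)  from 2·(43958,2391) + (26327,1432)
fundamental: x₁=114243, y₁=6214  (since 13051463049 − 338·38613796 = 1)

114243 6214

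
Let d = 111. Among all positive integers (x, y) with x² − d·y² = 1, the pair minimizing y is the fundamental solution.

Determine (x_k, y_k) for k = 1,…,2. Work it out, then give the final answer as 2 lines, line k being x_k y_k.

295 28
174049 16520

√111 = [10; 1,1,6,1,1,20, …], period ℓ=6 (even) → k=5
a_0=10:  p_0=10·1+0=10,  q_0=10·0+1=1
…
a_4=1:  p_4=1·137+21=158,  q_4=1·13+2=15
a_5=1:  p_5=1·158+137=295,  q_5=1·15+13=28
fundamental: x₁=295, y₁=28  (since 87025 − 111·784 = 1)
(295+28√111)^2 = 174049 + 16520√111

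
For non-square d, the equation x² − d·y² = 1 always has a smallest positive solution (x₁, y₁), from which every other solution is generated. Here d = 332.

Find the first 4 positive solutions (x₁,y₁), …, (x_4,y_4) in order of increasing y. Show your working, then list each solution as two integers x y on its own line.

d=332: √d = [18; 4,1,1,8,1,1,4,36] (ℓ=8, even), read p_7/q_7
a_0=18:  p_0=18·1+0=18,  q_0=18·0+1=1
a_1=4:  p_1=4·18+1=73,  q_1=4·1+0=4
…
a_3=1:  p_3=1·91+73=164,  q_3=1·5+4=9
a_4=8:  p_4=8·164+91=1403,  q_4=8·9+5=77
a_5=1:  p_5=1·1403+164=1567,  q_5=1·77+9=86
a_6=1:  p_6=1·1567+1403=2970,  q_6=1·86+77=163
a_7=4:  p_7=4·2970+1567=13447,  q_7=4·163+86=738
fundamental: x₁=13447, y₁=738  (since 180821809 − 332·544644 = 1)
(x_2, y_2) = (13447·13447 + 332·738·738, 13447·738 + 738·13447) = (361643617, 19847772)
(x_3, y_3) = (13447·361643617 + 332·738·19847772, 13447·19847772 + 738·361643617) = (9726043422151, 533785979430)
(x_4, y_4) = (13447·9726043422151 + 332·738·533785979430, 13447·533785979430 + 738·9726043422151) = (261572211433685377, 14355640110942648)

13447 738
361643617 19847772
9726043422151 533785979430
261572211433685377 14355640110942648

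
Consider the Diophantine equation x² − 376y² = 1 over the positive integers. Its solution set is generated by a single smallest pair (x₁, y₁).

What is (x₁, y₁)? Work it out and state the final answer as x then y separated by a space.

2143295 110532

[19; 2,1,1,3,1,…,1,2,38] for √376; ℓ=16 ⇒ convergent index 15
i=0: a=19 ⇒ p=19, q=1
…
i=6: a=2 ⇒ p=1241, q=64
i=7: a=2 ⇒ p=2928, q=151
…
i=9: a=2 ⇒ p=28834, q=1487
i=10: a=2 ⇒ p=70621, q=3642
…
i=13: a=1 ⇒ p=468441, q=24158
i=14: a=1 ⇒ p=837427, q=43187
i=15: a=2 ⇒ p=2143295, q=110532
→ (2143295, 110532).  Check: 2143295²=4593713457025, 376·110532²=4593713457024, difference 1.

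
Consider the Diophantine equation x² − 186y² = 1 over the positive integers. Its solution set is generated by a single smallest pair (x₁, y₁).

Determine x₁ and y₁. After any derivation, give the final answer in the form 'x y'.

7501 550

√186 = [13; 1,1,1,3,4,3,1,1,1,26, …], period ℓ=10 (even) → k=9
i=0: a=13 ⇒ p=13, q=1
i=1: a=1 ⇒ p=14, q=1
…
i=4: a=3 ⇒ p=150, q=11
i=5: a=4 ⇒ p=641, q=47
i=6: a=3 ⇒ p=2073, q=152
…
i=8: a=1 ⇒ p=4787, q=351
i=9: a=1 ⇒ p=7501, q=550
→ (7501, 550).  Check: 7501²=56265001, 186·550²=56265000, difference 1.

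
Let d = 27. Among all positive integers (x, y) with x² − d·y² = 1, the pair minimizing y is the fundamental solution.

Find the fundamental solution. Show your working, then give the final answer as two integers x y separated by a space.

√27 = [5; 5,10, …], period ℓ=2 (even) → k=1
a_0=5:  p_0=5·1+0=5,  q_0=5·0+1=1
a_1=5:  p_1=5·5+1=26,  q_1=5·1+0=5
→ (26, 5).  Check: 26²=676, 27·5²=675, difference 1.

26 5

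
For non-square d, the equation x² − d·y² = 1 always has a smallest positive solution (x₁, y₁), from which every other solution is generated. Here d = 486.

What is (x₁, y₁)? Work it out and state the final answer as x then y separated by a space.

485 22

√486 → a₀=22, period (22,44); ℓ=2 even so k=1
k=0  a_k=22  p_k/q_k = 22/1
k=1  a_k=22  p_k/q_k = 485/22
fundamental: x₁=485, y₁=22  (since 235225 − 486·484 = 1)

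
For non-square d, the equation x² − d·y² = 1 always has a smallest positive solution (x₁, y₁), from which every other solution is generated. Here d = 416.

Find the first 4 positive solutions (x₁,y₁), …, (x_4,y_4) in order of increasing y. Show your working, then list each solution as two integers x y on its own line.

[20; 2,1,1,9,1,1,2,40] for √416; ℓ=8 ⇒ convergent index 7
a_0=20:  p_0=20·1+0=20,  q_0=20·0+1=1
a_1=2:  p_1=2·20+1=41,  q_1=2·1+0=2
a_2=1:  p_2=1·41+20=61,  q_2=1·2+1=3
a_3=1:  p_3=1·61+41=102,  q_3=1·3+2=5
…
a_5=1:  p_5=1·979+102=1081,  q_5=1·48+5=53
a_6=1:  p_6=1·1081+979=2060,  q_6=1·53+48=101
a_7=2:  p_7=2·2060+1081=5201,  q_7=2·101+53=255
fundamental: x₁=5201, y₁=255  (since 27050401 − 416·65025 = 1)
n=2: (5201,255)∘(5201,255) = (5201·5201+416·255·255, 5201·255+255·5201) = (54100801,2652510)
n=3: (54100801,2652510)∘(5201,255) = (5201·54100801+416·255·2652510, 5201·2652510+255·54100801) = (562756526801,27591408765)
n=4: (562756526801,27591408765)∘(5201,255) = (5201·562756526801+416·255·27591408765, 5201·27591408765+255·562756526801) = (5853793337683201,287005831321020)

5201 255
54100801 2652510
562756526801 27591408765
5853793337683201 287005831321020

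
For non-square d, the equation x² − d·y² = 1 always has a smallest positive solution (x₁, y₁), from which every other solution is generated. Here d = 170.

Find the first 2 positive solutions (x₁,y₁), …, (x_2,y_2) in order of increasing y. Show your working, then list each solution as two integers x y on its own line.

√170 → a₀=13, period (26); ℓ=1 odd so k=1
k=0  a_k=13  p_k/q_k = 13/1
k=1  a_k=26  p_k/q_k = 339/26
→ (339, 26).  Check: 339²=114921, 170·26²=114920, difference 1.
k=2:  x_2 = 339·339+170·26·26 = 229841,  y_2 = 339·26+26·339 = 17628

339 26
229841 17628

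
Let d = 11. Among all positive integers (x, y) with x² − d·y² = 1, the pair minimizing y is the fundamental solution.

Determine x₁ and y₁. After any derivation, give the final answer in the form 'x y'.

√11 = [3; 3,6, …], period ℓ=2 (even) → k=1
step 0: (3, 1)  from 3·(1,0) + (0,1)
step 1: (10, 3)  from 3·(3,1) + (1,0)
→ (10, 3).  Check: 10²=100, 11·3²=99, difference 1.

10 3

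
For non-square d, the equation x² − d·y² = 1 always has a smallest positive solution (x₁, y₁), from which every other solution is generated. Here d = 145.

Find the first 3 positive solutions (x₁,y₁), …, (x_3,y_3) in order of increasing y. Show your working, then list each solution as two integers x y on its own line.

d=145: √d = [12; 24] (ℓ=1, odd), read p_1/q_1
k=0  a_k=12  p_k/q_k = 12/1
k=1  a_k=24  p_k/q_k = 289/24
(x₁, y₁) = (289, 24);  289² − 145·24² = 1 ✓
k=2:  x_2 = 289·289+145·24·24 = 167041,  y_2 = 289·24+24·289 = 13872
k=3:  x_3 = 289·167041+145·24·13872 = 96549409,  y_3 = 289·13872+24·167041 = 8017992

289 24
167041 13872
96549409 8017992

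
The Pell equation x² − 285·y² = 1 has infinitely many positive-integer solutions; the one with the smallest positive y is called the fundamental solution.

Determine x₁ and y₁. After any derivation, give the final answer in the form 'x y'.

2431 144

[16; 1,7,2,7,1,32] for √285; ℓ=6 ⇒ convergent index 5
step 0: (16, 1)  from 16·(1,0) + (0,1)
step 1: (17, 1)  from 1·(16,1) + (1,0)
step 2: (135, 8)  from 7·(17,1) + (16,1)
step 3: (287, 17)  from 2·(135,8) + (17,1)
step 4: (2144, 127)  from 7·(287,17) + (135,8)
step 5: (2431, 144)  from 1·(2144,127) + (287,17)
fundamental: x₁=2431, y₁=144  (since 5909761 − 285·20736 = 1)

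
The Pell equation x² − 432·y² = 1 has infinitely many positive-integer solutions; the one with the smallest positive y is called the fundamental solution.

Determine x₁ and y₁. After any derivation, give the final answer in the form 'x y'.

√432 = [20; 1,3,1,1,1,3,1,40, …], period ℓ=8 (even) → k=7
i=0: a=20 ⇒ p=20, q=1
…
i=2: a=3 ⇒ p=83, q=4
…
i=6: a=3 ⇒ p=1060, q=51
i=7: a=1 ⇒ p=1351, q=65
fundamental: x₁=1351, y₁=65  (since 1825201 − 432·4225 = 1)

1351 65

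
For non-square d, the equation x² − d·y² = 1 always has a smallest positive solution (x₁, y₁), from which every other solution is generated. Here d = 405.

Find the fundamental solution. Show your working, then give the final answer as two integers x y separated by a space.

√405 → a₀=20, period (8,40); ℓ=2 even so k=1
step 0: (20, 1)  from 20·(1,0) + (0,1)
step 1: (161, 8)  from 8·(20,1) + (1,0)
(x₁, y₁) = (161, 8);  161² − 405·8² = 1 ✓

161 8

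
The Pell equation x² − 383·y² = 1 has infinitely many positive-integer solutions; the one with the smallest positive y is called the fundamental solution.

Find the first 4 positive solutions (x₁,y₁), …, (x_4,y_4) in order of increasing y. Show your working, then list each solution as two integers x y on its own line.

18768 959
704475647 35997024
26443197867024 1351184291905
992571874432137217 50718053544949056

d=383: √d = [19; 1,1,3,19,3,1,1,38] (ℓ=8, even), read p_7/q_7
a_0=19:  p_0=19·1+0=19,  q_0=19·0+1=1
a_1=1:  p_1=1·19+1=20,  q_1=1·1+0=1
a_2=1:  p_2=1·20+19=39,  q_2=1·1+1=2
a_3=3:  p_3=3·39+20=137,  q_3=3·2+1=7
a_4=19:  p_4=19·137+39=2642,  q_4=19·7+2=135
a_5=3:  p_5=3·2642+137=8063,  q_5=3·135+7=412
a_6=1:  p_6=1·8063+2642=10705,  q_6=1·412+135=547
a_7=1:  p_7=1·10705+8063=18768,  q_7=1·547+412=959
(x₁, y₁) = (18768, 959);  18768² − 383·959² = 1 ✓
n=2: (18768,959)∘(18768,959) = (18768·18768+383·959·959, 18768·959+959·18768) = (704475647,35997024)
n=3: (704475647,35997024)∘(18768,959) = (18768·704475647+383·959·35997024, 18768·35997024+959·704475647) = (26443197867024,1351184291905)
n=4: (26443197867024,1351184291905)∘(18768,959) = (18768·26443197867024+383·959·1351184291905, 18768·1351184291905+959·26443197867024) = (992571874432137217,50718053544949056)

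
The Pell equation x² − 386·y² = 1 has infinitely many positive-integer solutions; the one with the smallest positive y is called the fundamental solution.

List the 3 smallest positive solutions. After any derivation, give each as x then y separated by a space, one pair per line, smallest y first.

d=386: √d = [19; 1,1,1,4,1,18,1,4,1,1,1,38] (ℓ=12, even), read p_11/q_11
k=0  a_k=19  p_k/q_k = 19/1
k=1  a_k=1  p_k/q_k = 20/1
k=2  a_k=1  p_k/q_k = 39/2
k=3  a_k=1  p_k/q_k = 59/3
…
k=7  a_k=1  p_k/q_k = 6621/337
k=8  a_k=4  p_k/q_k = 32771/1668
…
k=10  a_k=1  p_k/q_k = 72163/3673
k=11  a_k=1  p_k/q_k = 111555/5678
(x₁, y₁) = (111555, 5678);  111555² − 386·5678² = 1 ✓
(111555+5678√386)^2 = 24889036049 + 1266818580√386
(111555+5678√386)^3 = 5552992832780835 + 282639893378122√386

111555 5678
24889036049 1266818580
5552992832780835 282639893378122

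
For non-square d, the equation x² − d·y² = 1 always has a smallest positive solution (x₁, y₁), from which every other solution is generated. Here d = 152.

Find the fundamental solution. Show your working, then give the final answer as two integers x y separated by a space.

√152 → a₀=12, period (3,24); ℓ=2 even so k=1
step 0: (12, 1)  from 12·(1,0) + (0,1)
step 1: (37, 3)  from 3·(12,1) + (1,0)
→ (37, 3).  Check: 37²=1369, 152·3²=1368, difference 1.

37 3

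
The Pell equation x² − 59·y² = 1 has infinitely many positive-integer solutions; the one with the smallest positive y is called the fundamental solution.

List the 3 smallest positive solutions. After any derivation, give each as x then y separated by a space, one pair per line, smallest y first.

530 69
561799 73140
595506410 77528331

[7; 1,2,7,2,1,14] for √59; ℓ=6 ⇒ convergent index 5
step 0: (7, 1)  from 7·(1,0) + (0,1)
…
step 2: (23, 3)  from 2·(8,1) + (7,1)
…
step 4: (361, 47)  from 2·(169,22) + (23,3)
step 5: (530, 69)  from 1·(361,47) + (169,22)
(x₁, y₁) = (530, 69);  530² − 59·69² = 1 ✓
k=2:  x_2 = 530·530+59·69·69 = 561799,  y_2 = 530·69+69·530 = 73140
k=3:  x_3 = 530·561799+59·69·73140 = 595506410,  y_3 = 530·73140+69·561799 = 77528331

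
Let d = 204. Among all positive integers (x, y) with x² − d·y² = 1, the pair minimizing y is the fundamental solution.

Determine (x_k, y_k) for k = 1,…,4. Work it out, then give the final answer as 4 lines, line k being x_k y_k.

√204 → a₀=14, period (3,1,1,6,1,1,3,28); ℓ=8 even so k=7
step 0: (14, 1)  from 14·(1,0) + (0,1)
step 1: (43, 3)  from 3·(14,1) + (1,0)
step 2: (57, 4)  from 1·(43,3) + (14,1)
step 3: (100, 7)  from 1·(57,4) + (43,3)
step 4: (657, 46)  from 6·(100,7) + (57,4)
…
step 6: (1414, 99)  from 1·(757,53) + (657,46)
step 7: (4999, 350)  from 3·(1414,99) + (757,53)
→ (4999, 350).  Check: 4999²=24990001, 204·350²=24990000, difference 1.
(4999+350√204)^2 = 49980001 + 3499300√204
(4999+350√204)^3 = 499700044999 + 34986001050√204
(4999+350√204)^4 = 4996000999920001 + 349790034998600√204

4999 350
49980001 3499300
499700044999 34986001050
4996000999920001 349790034998600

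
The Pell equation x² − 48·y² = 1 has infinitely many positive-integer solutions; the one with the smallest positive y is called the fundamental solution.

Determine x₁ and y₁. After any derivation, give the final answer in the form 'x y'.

7 1

[6; 1,12] for √48; ℓ=2 ⇒ convergent index 1
i=0: a=6 ⇒ p=6, q=1
i=1: a=1 ⇒ p=7, q=1
(x₁, y₁) = (7, 1);  7² − 48·1² = 1 ✓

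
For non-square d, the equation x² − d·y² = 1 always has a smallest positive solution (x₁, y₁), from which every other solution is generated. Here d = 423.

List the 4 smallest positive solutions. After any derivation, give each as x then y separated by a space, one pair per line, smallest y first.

d=423: √d = [20; 1,1,3,4,3,1,1,40] (ℓ=8, even), read p_7/q_7
i=0: a=20 ⇒ p=20, q=1
…
i=2: a=1 ⇒ p=41, q=2
…
i=4: a=4 ⇒ p=617, q=30
…
i=6: a=1 ⇒ p=2612, q=127
i=7: a=1 ⇒ p=4607, q=224
(x₁, y₁) = (4607, 224);  4607² − 423·224² = 1 ✓
n=2: (4607,224)∘(4607,224) = (4607·4607+423·224·224, 4607·224+224·4607) = (42448897,2063936)
n=3: (42448897,2063936)∘(4607,224) = (4607·42448897+423·224·2063936, 4607·2063936+224·42448897) = (391124132351,19017106080)
n=4: (391124132351,19017106080)∘(4607,224) = (4607·391124132351+423·224·19017106080, 4607·19017106080+224·391124132351) = (3603817713033217,175223613357184)

4607 224
42448897 2063936
391124132351 19017106080
3603817713033217 175223613357184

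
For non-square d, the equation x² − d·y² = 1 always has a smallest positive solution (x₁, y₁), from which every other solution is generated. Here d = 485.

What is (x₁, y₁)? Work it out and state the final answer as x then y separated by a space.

√485 = [22; 44, …], period ℓ=1 (odd) → k=1
k=0  a_k=22  p_k/q_k = 22/1
k=1  a_k=44  p_k/q_k = 969/44
(x₁, y₁) = (969, 44);  969² − 485·44² = 1 ✓

969 44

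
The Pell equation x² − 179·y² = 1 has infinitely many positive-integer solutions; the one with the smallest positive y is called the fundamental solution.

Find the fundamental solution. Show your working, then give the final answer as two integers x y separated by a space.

√179 = [13; 2,1,1,1,3,…,1,2,26, …], period ℓ=14 (even) → k=13
a_0=13:  p_0=13·1+0=13,  q_0=13·0+1=1
…
a_6=5:  p_6=5·388+107=2047,  q_6=5·29+8=153
a_7=13:  p_7=13·2047+388=26999,  q_7=13·153+29=2018
a_8=5:  p_8=5·26999+2047=137042,  q_8=5·2018+153=10243
a_9=3:  p_9=3·137042+26999=438125,  q_9=3·10243+2018=32747
a_10=1:  p_10=1·438125+137042=575167,  q_10=1·32747+10243=42990
…
a_12=1:  p_12=1·1013292+575167=1588459,  q_12=1·75737+42990=118727
a_13=2:  p_13=2·1588459+1013292=4190210,  q_13=2·118727+75737=313191
(x₁, y₁) = (4190210, 313191);  4190210² − 179·313191² = 1 ✓

4190210 313191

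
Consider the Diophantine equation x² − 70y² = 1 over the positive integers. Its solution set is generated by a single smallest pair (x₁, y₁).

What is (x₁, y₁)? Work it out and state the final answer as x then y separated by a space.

251 30

d=70: √d = [8; 2,1,2,1,2,16] (ℓ=6, even), read p_5/q_5
step 0: (8, 1)  from 8·(1,0) + (0,1)
step 1: (17, 2)  from 2·(8,1) + (1,0)
…
step 4: (92, 11)  from 1·(67,8) + (25,3)
step 5: (251, 30)  from 2·(92,11) + (67,8)
→ (251, 30).  Check: 251²=63001, 70·30²=63000, difference 1.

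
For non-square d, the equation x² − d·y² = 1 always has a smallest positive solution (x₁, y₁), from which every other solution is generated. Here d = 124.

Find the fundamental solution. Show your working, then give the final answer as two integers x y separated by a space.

4620799 414960

[11; 7,2,1,1,1,…,2,7,22] for √124; ℓ=16 ⇒ convergent index 15
a_0=11:  p_0=11·1+0=11,  q_0=11·0+1=1
a_1=7:  p_1=7·11+1=78,  q_1=7·1+0=7
…
a_3=1:  p_3=1·167+78=245,  q_3=1·15+7=22
a_4=1:  p_4=1·245+167=412,  q_4=1·22+15=37
a_5=1:  p_5=1·412+245=657,  q_5=1·37+22=59
a_6=3:  p_6=3·657+412=2383,  q_6=3·59+37=214
a_7=1:  p_7=1·2383+657=3040,  q_7=1·214+59=273
a_8=4:  p_8=4·3040+2383=14543,  q_8=4·273+214=1306
a_9=1:  p_9=1·14543+3040=17583,  q_9=1·1306+273=1579
a_10=3:  p_10=3·17583+14543=67292,  q_10=3·1579+1306=6043
…
a_14=2:  p_14=2·237042+152167=626251,  q_14=2·21287+13665=56239
a_15=7:  p_15=7·626251+237042=4620799,  q_15=7·56239+21287=414960
→ (4620799, 414960).  Check: 4620799²=21351783398401, 124·414960²=21351783398400, difference 1.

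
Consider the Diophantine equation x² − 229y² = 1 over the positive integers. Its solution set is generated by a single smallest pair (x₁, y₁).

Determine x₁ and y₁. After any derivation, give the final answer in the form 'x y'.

[15; 7,1,1,7,30] for √229; ℓ=5 ⇒ convergent index 9
k=0  a_k=15  p_k/q_k = 15/1
…
k=2  a_k=1  p_k/q_k = 121/8
k=3  a_k=1  p_k/q_k = 227/15
k=4  a_k=7  p_k/q_k = 1710/113
k=5  a_k=30  p_k/q_k = 51527/3405
k=6  a_k=7  p_k/q_k = 362399/23948
k=7  a_k=1  p_k/q_k = 413926/27353
k=8  a_k=1  p_k/q_k = 776325/51301
k=9  a_k=7  p_k/q_k = 5848201/386460
(x₁, y₁) = (5848201, 386460);  5848201² − 229·386460² = 1 ✓

5848201 386460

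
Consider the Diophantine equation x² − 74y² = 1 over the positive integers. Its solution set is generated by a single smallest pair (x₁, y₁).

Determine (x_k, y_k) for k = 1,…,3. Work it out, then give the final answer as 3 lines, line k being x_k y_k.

d=74: √d = [8; 1,1,1,1,16] (ℓ=5, odd), read p_9/q_9
a_0=8:  p_0=8·1+0=8,  q_0=8·0+1=1
…
a_2=1:  p_2=1·9+8=17,  q_2=1·1+1=2
a_3=1:  p_3=1·17+9=26,  q_3=1·2+1=3
a_4=1:  p_4=1·26+17=43,  q_4=1·3+2=5
a_5=16:  p_5=16·43+26=714,  q_5=16·5+3=83
a_6=1:  p_6=1·714+43=757,  q_6=1·83+5=88
a_7=1:  p_7=1·757+714=1471,  q_7=1·88+83=171
a_8=1:  p_8=1·1471+757=2228,  q_8=1·171+88=259
a_9=1:  p_9=1·2228+1471=3699,  q_9=1·259+171=430
→ (3699, 430).  Check: 3699²=13682601, 74·430²=13682600, difference 1.
n=2: (3699,430)∘(3699,430) = (3699·3699+74·430·430, 3699·430+430·3699) = (27365201,3181140)
n=3: (27365201,3181140)∘(3699,430) = (3699·27365201+74·430·3181140, 3699·3181140+430·27365201) = (202447753299,23534073290)

3699 430
27365201 3181140
202447753299 23534073290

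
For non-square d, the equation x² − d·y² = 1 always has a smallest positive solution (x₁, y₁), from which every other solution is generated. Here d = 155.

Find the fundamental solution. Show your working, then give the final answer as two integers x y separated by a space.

√155 → a₀=12, period (2,4,2,24); ℓ=4 even so k=3
k=0  a_k=12  p_k/q_k = 12/1
…
k=2  a_k=4  p_k/q_k = 112/9
k=3  a_k=2  p_k/q_k = 249/20
(x₁, y₁) = (249, 20);  249² − 155·20² = 1 ✓

249 20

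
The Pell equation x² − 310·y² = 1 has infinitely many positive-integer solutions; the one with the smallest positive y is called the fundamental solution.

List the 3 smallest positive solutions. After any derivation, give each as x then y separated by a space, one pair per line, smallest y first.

848719 48204
1440647881921 81823301352
2445410459391369679 138889981000287972

√310 → a₀=17, period (1,1,1,1,5,…,1,1,34); ℓ=16 even so k=15
i=0: a=17 ⇒ p=17, q=1
i=1: a=1 ⇒ p=18, q=1
i=2: a=1 ⇒ p=35, q=2
…
i=5: a=5 ⇒ p=493, q=28
…
i=8: a=2 ⇒ p=5687, q=323
…
i=10: a=3 ⇒ p=28928, q=1643
…
i=13: a=1 ⇒ p=333702, q=18953
i=14: a=1 ⇒ p=515017, q=29251
i=15: a=1 ⇒ p=848719, q=48204
→ (848719, 48204).  Check: 848719²=720323940961, 310·48204²=720323940960, difference 1.
(x_2, y_2) = (848719·848719 + 310·48204·48204, 848719·48204 + 48204·848719) = (1440647881921, 81823301352)
(x_3, y_3) = (848719·1440647881921 + 310·48204·81823301352, 848719·81823301352 + 48204·1440647881921) = (2445410459391369679, 138889981000287972)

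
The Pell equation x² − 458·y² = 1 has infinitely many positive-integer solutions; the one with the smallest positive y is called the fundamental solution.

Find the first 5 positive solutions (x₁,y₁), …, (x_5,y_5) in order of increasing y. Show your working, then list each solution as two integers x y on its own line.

√458 → a₀=21, period (2,2,42); ℓ=3 odd so k=5
i=0: a=21 ⇒ p=21, q=1
i=1: a=2 ⇒ p=43, q=2
i=2: a=2 ⇒ p=107, q=5
i=3: a=42 ⇒ p=4537, q=212
i=4: a=2 ⇒ p=9181, q=429
i=5: a=2 ⇒ p=22899, q=1070
fundamental: x₁=22899, y₁=1070  (since 524364201 − 458·1144900 = 1)
(x_2, y_2) = (22899·22899 + 458·1070·1070, 22899·1070 + 1070·22899) = (1048728401, 49003860)
(x_3, y_3) = (22899·1048728401 + 458·1070·49003860, 22899·49003860 + 1070·1048728401) = (48029663286099, 2244278779210)
(x_4, y_4) = (22899·48029663286099 + 458·1070·2244278779210, 22899·2244278779210 + 1070·48029663286099) = (2199662518128033601, 102783479481255720)
(x_5, y_5) = (22899·2199662518128033601 + 458·1070·102783479481255720, 22899·102783479481255720 + 1070·2199662518128033601) = (100740143957198019572499, 4707277791038270685350)

22899 1070
1048728401 49003860
48029663286099 2244278779210
2199662518128033601 102783479481255720
100740143957198019572499 4707277791038270685350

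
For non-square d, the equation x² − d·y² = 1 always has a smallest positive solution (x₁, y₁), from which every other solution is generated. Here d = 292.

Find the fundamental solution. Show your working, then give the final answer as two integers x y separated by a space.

2281249 133500

√292 → a₀=17, period (11,2,1,3,8,3,1,2,11,34); ℓ=10 even so k=9
k=0  a_k=17  p_k/q_k = 17/1
…
k=2  a_k=2  p_k/q_k = 393/23
k=3  a_k=1  p_k/q_k = 581/34
k=4  a_k=3  p_k/q_k = 2136/125
k=5  a_k=8  p_k/q_k = 17669/1034
k=6  a_k=3  p_k/q_k = 55143/3227
k=7  a_k=1  p_k/q_k = 72812/4261
k=8  a_k=2  p_k/q_k = 200767/11749
k=9  a_k=11  p_k/q_k = 2281249/133500
fundamental: x₁=2281249, y₁=133500  (since 5204097000001 − 292·17822250000 = 1)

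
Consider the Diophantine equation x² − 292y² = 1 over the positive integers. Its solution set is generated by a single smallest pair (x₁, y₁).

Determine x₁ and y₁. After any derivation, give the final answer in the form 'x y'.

2281249 133500

[17; 11,2,1,3,8,3,1,2,11,34] for √292; ℓ=10 ⇒ convergent index 9
k=0  a_k=17  p_k/q_k = 17/1
k=1  a_k=11  p_k/q_k = 188/11
k=2  a_k=2  p_k/q_k = 393/23
k=3  a_k=1  p_k/q_k = 581/34
…
k=5  a_k=8  p_k/q_k = 17669/1034
k=6  a_k=3  p_k/q_k = 55143/3227
…
k=8  a_k=2  p_k/q_k = 200767/11749
k=9  a_k=11  p_k/q_k = 2281249/133500
(x₁, y₁) = (2281249, 133500);  2281249² − 292·133500² = 1 ✓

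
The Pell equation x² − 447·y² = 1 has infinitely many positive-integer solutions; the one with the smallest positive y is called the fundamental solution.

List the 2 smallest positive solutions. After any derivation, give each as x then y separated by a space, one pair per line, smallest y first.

148 7
43807 2072

[21; 7,42] for √447; ℓ=2 ⇒ convergent index 1
step 0: (21, 1)  from 21·(1,0) + (0,1)
step 1: (148, 7)  from 7·(21,1) + (1,0)
(x₁, y₁) = (148, 7);  148² − 447·7² = 1 ✓
(148+7√447)^2 = 43807 + 2072√447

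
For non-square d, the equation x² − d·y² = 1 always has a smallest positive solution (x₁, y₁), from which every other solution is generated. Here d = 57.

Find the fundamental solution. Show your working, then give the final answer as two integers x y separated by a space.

151 20

d=57: √d = [7; 1,1,4,1,1,14] (ℓ=6, even), read p_5/q_5
k=0  a_k=7  p_k/q_k = 7/1
…
k=2  a_k=1  p_k/q_k = 15/2
…
k=4  a_k=1  p_k/q_k = 83/11
k=5  a_k=1  p_k/q_k = 151/20
fundamental: x₁=151, y₁=20  (since 22801 − 57·400 = 1)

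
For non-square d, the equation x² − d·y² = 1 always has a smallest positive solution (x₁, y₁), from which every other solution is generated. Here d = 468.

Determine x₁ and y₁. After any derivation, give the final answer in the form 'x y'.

649 30

√468 → a₀=21, period (1,1,1,2,1,1,1,42); ℓ=8 even so k=7
k=0  a_k=21  p_k/q_k = 21/1
k=1  a_k=1  p_k/q_k = 22/1
k=2  a_k=1  p_k/q_k = 43/2
k=3  a_k=1  p_k/q_k = 65/3
k=4  a_k=2  p_k/q_k = 173/8
k=5  a_k=1  p_k/q_k = 238/11
k=6  a_k=1  p_k/q_k = 411/19
k=7  a_k=1  p_k/q_k = 649/30
fundamental: x₁=649, y₁=30  (since 421201 − 468·900 = 1)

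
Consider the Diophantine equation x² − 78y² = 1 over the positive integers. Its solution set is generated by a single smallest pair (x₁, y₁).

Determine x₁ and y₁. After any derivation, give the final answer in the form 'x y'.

53 6

d=78: √d = [8; 1,4,1,16] (ℓ=4, even), read p_3/q_3
k=0  a_k=8  p_k/q_k = 8/1
k=1  a_k=1  p_k/q_k = 9/1
k=2  a_k=4  p_k/q_k = 44/5
k=3  a_k=1  p_k/q_k = 53/6
fundamental: x₁=53, y₁=6  (since 2809 − 78·36 = 1)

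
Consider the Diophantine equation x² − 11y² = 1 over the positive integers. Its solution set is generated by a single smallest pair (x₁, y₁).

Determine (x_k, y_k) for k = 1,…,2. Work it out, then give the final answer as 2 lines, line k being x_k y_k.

10 3
199 60

[3; 3,6] for √11; ℓ=2 ⇒ convergent index 1
step 0: (3, 1)  from 3·(1,0) + (0,1)
step 1: (10, 3)  from 3·(3,1) + (1,0)
→ (10, 3).  Check: 10²=100, 11·3²=99, difference 1.
n=2: (10,3)∘(10,3) = (10·10+11·3·3, 10·3+3·10) = (199,60)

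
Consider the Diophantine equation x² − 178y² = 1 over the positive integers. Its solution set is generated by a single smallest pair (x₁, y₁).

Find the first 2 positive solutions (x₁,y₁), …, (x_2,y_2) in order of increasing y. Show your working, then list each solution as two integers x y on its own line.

√178 → a₀=13, period (2,1,12,1,2,26); ℓ=6 even so k=5
k=0  a_k=13  p_k/q_k = 13/1
k=1  a_k=2  p_k/q_k = 27/2
k=2  a_k=1  p_k/q_k = 40/3
…
k=4  a_k=1  p_k/q_k = 547/41
k=5  a_k=2  p_k/q_k = 1601/120
→ (1601, 120).  Check: 1601²=2563201, 178·120²=2563200, difference 1.
k=2:  x_2 = 1601·1601+178·120·120 = 5126401,  y_2 = 1601·120+120·1601 = 384240

1601 120
5126401 384240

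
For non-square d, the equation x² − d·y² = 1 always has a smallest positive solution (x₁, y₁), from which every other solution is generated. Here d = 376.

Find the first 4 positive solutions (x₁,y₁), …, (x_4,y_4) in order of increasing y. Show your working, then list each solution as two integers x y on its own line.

2143295 110532
9187426914049 473805365880
39382732335491159615 2031009343327438668
168817626601983862467148801 8706104341013491514496240

√376 = [19; 2,1,1,3,1,…,1,2,38, …], period ℓ=16 (even) → k=15
i=0: a=19 ⇒ p=19, q=1
i=1: a=2 ⇒ p=39, q=2
i=2: a=1 ⇒ p=58, q=3
i=3: a=1 ⇒ p=97, q=5
…
i=6: a=2 ⇒ p=1241, q=64
i=7: a=2 ⇒ p=2928, q=151
i=8: a=4 ⇒ p=12953, q=668
…
i=11: a=1 ⇒ p=99455, q=5129
…
i=13: a=1 ⇒ p=468441, q=24158
i=14: a=1 ⇒ p=837427, q=43187
i=15: a=2 ⇒ p=2143295, q=110532
(x₁, y₁) = (2143295, 110532);  2143295² − 376·110532² = 1 ✓
n=2: (2143295,110532)∘(2143295,110532) = (2143295·2143295+376·110532·110532, 2143295·110532+110532·2143295) = (9187426914049,473805365880)
n=3: (9187426914049,473805365880)∘(2143295,110532) = (2143295·9187426914049+376·110532·473805365880, 2143295·473805365880+110532·9187426914049) = (39382732335491159615,2031009343327438668)
n=4: (39382732335491159615,2031009343327438668)∘(2143295,110532) = (2143295·39382732335491159615+376·110532·2031009343327438668, 2143295·2031009343327438668+110532·39382732335491159615) = (168817626601983862467148801,8706104341013491514496240)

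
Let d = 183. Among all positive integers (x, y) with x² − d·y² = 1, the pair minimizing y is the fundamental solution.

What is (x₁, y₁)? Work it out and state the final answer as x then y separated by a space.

487 36

d=183: √d = [13; 1,1,8,1,1,26] (ℓ=6, even), read p_5/q_5
a_0=13:  p_0=13·1+0=13,  q_0=13·0+1=1
a_1=1:  p_1=1·13+1=14,  q_1=1·1+0=1
…
a_4=1:  p_4=1·230+27=257,  q_4=1·17+2=19
a_5=1:  p_5=1·257+230=487,  q_5=1·19+17=36
(x₁, y₁) = (487, 36);  487² − 183·36² = 1 ✓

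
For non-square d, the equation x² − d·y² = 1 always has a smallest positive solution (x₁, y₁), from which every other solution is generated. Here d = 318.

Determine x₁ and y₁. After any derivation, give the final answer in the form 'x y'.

107 6

d=318: √d = [17; 1,4,1,34] (ℓ=4, even), read p_3/q_3
k=0  a_k=17  p_k/q_k = 17/1
k=1  a_k=1  p_k/q_k = 18/1
k=2  a_k=4  p_k/q_k = 89/5
k=3  a_k=1  p_k/q_k = 107/6
→ (107, 6).  Check: 107²=11449, 318·6²=11448, difference 1.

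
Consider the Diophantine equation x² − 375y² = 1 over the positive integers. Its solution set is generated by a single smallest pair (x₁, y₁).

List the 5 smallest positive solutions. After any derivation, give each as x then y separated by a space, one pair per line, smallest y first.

[19; 2,1,2,1,5,1,2,1,2,38] for √375; ℓ=10 ⇒ convergent index 9
i=0: a=19 ⇒ p=19, q=1
…
i=2: a=1 ⇒ p=58, q=3
…
i=4: a=1 ⇒ p=213, q=11
i=5: a=5 ⇒ p=1220, q=63
…
i=7: a=2 ⇒ p=4086, q=211
i=8: a=1 ⇒ p=5519, q=285
i=9: a=2 ⇒ p=15124, q=781
(x₁, y₁) = (15124, 781);  15124² − 375·781² = 1 ✓
(15124+781√375)^2 = 457470751 + 23623688√375
(15124+781√375)^3 = 13837575261124 + 714569313843√375
(15124+781√375)^4 = 418558976041008001 + 21614292581499376√375
(15124+781√375)^5 = 12660571893450834753124 + 653789121290623811405√375

15124 781
457470751 23623688
13837575261124 714569313843
418558976041008001 21614292581499376
12660571893450834753124 653789121290623811405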